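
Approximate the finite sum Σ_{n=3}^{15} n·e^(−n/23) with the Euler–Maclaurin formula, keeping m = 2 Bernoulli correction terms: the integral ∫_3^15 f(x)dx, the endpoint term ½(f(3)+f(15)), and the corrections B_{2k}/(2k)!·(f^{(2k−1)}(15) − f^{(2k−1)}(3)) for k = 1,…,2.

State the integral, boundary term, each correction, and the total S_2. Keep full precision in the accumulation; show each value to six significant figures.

Integral: ∫_3^15 x·e^(−x/23) dx = 69.5956.
½[f(3) + f(15)] = ½[2.63314 + 7.81368] = 5.22341.
Running total after boundary: 74.8190.
Order-1 term: 1/12 · (0.181187 − 0.763229) = -0.0485035.
Running total after k=1: 74.7705.
Order-2 term: −1/720 · (0.00231193 − 0.00476117) = 3.40172e-06.

S_2 ≈ 74.7705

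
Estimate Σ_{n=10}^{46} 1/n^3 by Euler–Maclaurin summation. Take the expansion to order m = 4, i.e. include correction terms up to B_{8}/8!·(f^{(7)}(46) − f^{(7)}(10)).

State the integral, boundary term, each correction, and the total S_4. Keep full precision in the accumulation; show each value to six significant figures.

S_4 ≈ 0.00529370

∫_10^46 1/x^3 dx evaluates to 0.00476371.
Endpoint term: (f(10) + f(46))/2 = (0.00100000 + 1.02737e-05)/2 = 0.000505137.
Running total after boundary: 0.00526884.
Order-1 term: 1/12 · (-6.70023e-07 − (-0.000300000)) = 2.49442e-05.
Running total after k=1: 0.00529379.
Order-2 term: −1/720 · (-6.33292e-09 − (-6.00000e-05)) = -8.33245e-08.
Running total after k=2: 0.00529370.
Order-3 term: 1/30240 · (-1.25701e-10 − (-2.52000e-05)) = 8.33329e-10.
Running total after k=3: 0.00529370.
Order-4 term: −1/1209600 · (-4.27715e-12 − (-1.81440e-05)) = -1.50000e-11.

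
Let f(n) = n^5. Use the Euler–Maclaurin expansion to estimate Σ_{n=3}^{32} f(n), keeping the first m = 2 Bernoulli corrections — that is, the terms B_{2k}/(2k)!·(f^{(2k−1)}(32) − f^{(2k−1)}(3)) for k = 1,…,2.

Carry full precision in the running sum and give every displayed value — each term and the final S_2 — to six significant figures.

S_2 ≈ 1.96171e+08

∫_3^32 x^5 dx evaluates to 1.78957e+08.
Endpoint term: (f(3) + f(32))/2 = (243.000 + 3.35544e+07)/2 = 1.67773e+07.
Integral + boundary = 1.95734e+08.
Correction k=1: B_{2}/2! · (f^{(1)}(32) − f^{(1)}(3)) = 1/12 · (5.24288e+06 − 405.000) = 436873.
Running total after k=1: 1.96171e+08.
Correction k=2: B_{4}/4! · (f^{(3)}(32) − f^{(3)}(3)) = −1/720 · (61440.0 − 540.000) = -84.5833.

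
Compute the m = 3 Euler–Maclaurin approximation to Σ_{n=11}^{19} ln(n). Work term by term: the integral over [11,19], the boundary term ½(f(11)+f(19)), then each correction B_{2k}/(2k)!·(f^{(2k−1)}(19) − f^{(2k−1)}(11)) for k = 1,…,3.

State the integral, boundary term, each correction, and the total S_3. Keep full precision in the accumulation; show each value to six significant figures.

Integral: ∫_11^19 ln(x) dx = 21.5675.
½[f(11) + f(19)] = ½[2.39790 + 2.94444] = 2.67117.
Integral + boundary = 24.2387.
k=1: B_{2}/(2)! × [f^{(1)}(19) − f^{(1)}(11)] = 1/12 × (0.0526316 − 0.0909091) = -0.00318979.
Partial sum through k=1: 24.2355.
k=2: B_{4}/(4)! × [f^{(3)}(19) − f^{(3)}(11)] = −1/720 × (0.000291588 − 0.00150263) = 1.68200e-06.
Partial sum through k=2: 24.2355.
k=3: B_{6}/(6)! × [f^{(5)}(19) − f^{(5)}(11)] = 1/30240 × (9.69267e-06 − 0.000149021) = -4.60742e-09.

S_3 ≈ 24.2355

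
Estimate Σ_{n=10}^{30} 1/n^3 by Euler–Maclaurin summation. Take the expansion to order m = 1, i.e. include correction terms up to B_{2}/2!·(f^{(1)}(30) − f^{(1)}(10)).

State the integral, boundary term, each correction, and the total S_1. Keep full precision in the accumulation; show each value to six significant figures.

S_1 ≈ 0.00498765

The integral term ∫_10^30 1/x^3 dx = 0.00444444.
Endpoint term: (f(10) + f(30))/2 = (0.00100000 + 3.70370e-05)/2 = 0.000518519.
So far: 0.00496296.
Correction k=1: B_{2}/2! · (f^{(1)}(30) − f^{(1)}(10)) = 1/12 · (-3.70370e-06 − (-0.000300000)) = 2.46914e-05.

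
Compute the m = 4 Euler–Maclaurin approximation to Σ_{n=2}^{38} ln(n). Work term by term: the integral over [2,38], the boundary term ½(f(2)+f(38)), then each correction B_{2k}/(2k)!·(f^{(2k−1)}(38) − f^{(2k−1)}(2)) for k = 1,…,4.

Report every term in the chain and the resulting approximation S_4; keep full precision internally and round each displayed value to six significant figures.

S_4 ≈ 102.968

∫_2^38 ln(x) dx evaluates to 100.842.
½[f(2) + f(38)] = ½[0.693147 + 3.63759] = 2.16537.
Integral + boundary = 103.007.
k=1: B_{2}/(2)! × [f^{(1)}(38) − f^{(1)}(2)] = 1/12 × (0.0263158 − 0.500000) = -0.0394737.
Partial sum through k=1: 102.968.
k=2: B_{4}/(4)! × [f^{(3)}(38) − f^{(3)}(2)] = −1/720 × (3.64485e-05 − 0.250000) = 0.000347172.
Partial sum through k=2: 102.968.
k=3: B_{6}/(6)! × [f^{(5)}(38) − f^{(5)}(2)] = 1/30240 × (3.02896e-07 − 0.750000) = -2.48016e-05.
Partial sum through k=3: 102.968.
k=4: B_{8}/(8)! × [f^{(7)}(38) − f^{(7)}(2)] = −1/1209600 × (6.29285e-09 − 5.62500) = 4.65030e-06.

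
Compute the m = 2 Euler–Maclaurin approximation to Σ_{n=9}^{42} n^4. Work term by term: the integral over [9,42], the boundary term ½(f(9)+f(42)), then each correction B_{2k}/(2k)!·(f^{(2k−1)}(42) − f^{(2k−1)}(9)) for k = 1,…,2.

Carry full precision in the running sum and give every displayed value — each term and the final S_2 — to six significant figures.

S_2 ≈ 2.77100e+07

The integral term ∫_9^42 x^4 dx = 2.61264e+07.
Endpoint term: (f(9) + f(42))/2 = (6561.00 + 3.11170e+06)/2 = 1.55913e+06.
So far: 2.76856e+07.
k=1: B_{2}/(2)! × [f^{(1)}(42) − f^{(1)}(9)] = 1/12 × (296352 − 2916.00) = 24453.0.
After k=1: 2.77100e+07.
k=2: B_{4}/(4)! × [f^{(3)}(42) − f^{(3)}(9)] = −1/720 × (1008.00 − 216.000) = -1.10000.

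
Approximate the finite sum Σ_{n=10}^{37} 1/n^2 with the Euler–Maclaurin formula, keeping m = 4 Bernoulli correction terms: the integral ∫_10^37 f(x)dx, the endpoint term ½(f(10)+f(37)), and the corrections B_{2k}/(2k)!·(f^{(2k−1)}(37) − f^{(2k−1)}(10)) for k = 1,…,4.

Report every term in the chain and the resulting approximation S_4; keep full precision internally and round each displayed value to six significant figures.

The integral term ∫_10^37 1/x^2 dx = 0.0729730.
½[f(10) + f(37)] = ½[0.0100000 + 0.000730460] = 0.00536523.
Integral + boundary = 0.0783382.
k=1: B_{2}/(2)! × [f^{(1)}(37) − f^{(1)}(10)] = 1/12 × (-3.94843e-05 − (-0.00200000)) = 0.000163376.
Running total after k=1: 0.0785016.
k=2: B_{4}/(4)! × [f^{(3)}(37) − f^{(3)}(10)] = −1/720 × (-3.46101e-07 − (-0.000240000)) = -3.32853e-07.
Running total after k=2: 0.0785012.
k=3: B_{6}/(6)! × [f^{(5)}(37) − f^{(5)}(10)] = 1/30240 × (-7.58439e-09 − (-7.20000e-05)) = 2.38070e-09.
Running total after k=3: 0.0785012.
k=4: B_{8}/(8)! × [f^{(7)}(37) − f^{(7)}(10)] = −1/1209600 × (-3.10245e-10 − (-4.03200e-05)) = -3.33331e-11.

S_4 ≈ 0.0785012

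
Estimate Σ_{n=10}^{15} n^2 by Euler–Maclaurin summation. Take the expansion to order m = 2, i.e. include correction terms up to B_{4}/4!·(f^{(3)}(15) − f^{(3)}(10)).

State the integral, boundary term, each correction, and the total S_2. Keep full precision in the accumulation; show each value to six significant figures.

∫_10^15 x^2 dx evaluates to 791.667.
Endpoint term: (f(10) + f(15))/2 = (100.000 + 225.000)/2 = 162.500.
Integral + boundary = 954.167.
Correction k=1: B_{2}/2! · (f^{(1)}(15) − f^{(1)}(10)) = 1/12 · (30.0000 − 20.0000) = 0.833333.
After k=1: 955.000.
Correction k=2: B_{4}/4! · (f^{(3)}(15) − f^{(3)}(10)) = −1/720 · (0.00000 − 0.00000) = 0.00000.

S_2 ≈ 955.000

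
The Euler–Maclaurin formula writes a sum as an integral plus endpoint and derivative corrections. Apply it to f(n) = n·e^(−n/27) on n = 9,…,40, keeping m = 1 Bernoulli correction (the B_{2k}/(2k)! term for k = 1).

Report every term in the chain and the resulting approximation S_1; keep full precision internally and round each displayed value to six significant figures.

S_1 ≈ 293.003

The integral term ∫_9^40 x·e^(−x/27) dx = 285.281.
Boundary: ½(f(9) + f(40)) = ½(6.44878 + 9.09203) = 7.77040.
Integral + boundary = 293.052.
Order-1 term: 1/12 · (-0.109441 − 0.477688) = -0.0489274.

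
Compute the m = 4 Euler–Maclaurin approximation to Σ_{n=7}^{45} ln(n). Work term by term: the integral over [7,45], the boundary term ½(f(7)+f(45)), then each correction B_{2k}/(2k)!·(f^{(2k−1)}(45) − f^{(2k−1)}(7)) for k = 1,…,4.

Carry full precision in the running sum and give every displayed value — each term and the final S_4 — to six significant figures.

S_4 ≈ 122.545

Integral: ∫_7^45 ln(x) dx = 119.678.
½[f(7) + f(45)] = ½[1.94591 + 3.80666] = 2.87629.
Integral + boundary = 122.555.
Correction k=1: B_{2}/2! · (f^{(1)}(45) − f^{(1)}(7)) = 1/12 · (0.0222222 − 0.142857) = -0.0100529.
After k=1: 122.545.
Correction k=2: B_{4}/4! · (f^{(3)}(45) − f^{(3)}(7)) = −1/720 · (2.19479e-05 − 0.00583090) = 8.06799e-06.
After k=2: 122.545.
Correction k=3: B_{6}/6! · (f^{(5)}(45) − f^{(5)}(7)) = 1/30240 · (1.30061e-07 − 0.00142798) = -4.72171e-08.
After k=3: 122.545.
Correction k=4: B_{8}/8! · (f^{(7)}(45) − f^{(7)}(7)) = −1/1209600 · (1.92684e-09 − 0.000874271) = 7.22776e-10.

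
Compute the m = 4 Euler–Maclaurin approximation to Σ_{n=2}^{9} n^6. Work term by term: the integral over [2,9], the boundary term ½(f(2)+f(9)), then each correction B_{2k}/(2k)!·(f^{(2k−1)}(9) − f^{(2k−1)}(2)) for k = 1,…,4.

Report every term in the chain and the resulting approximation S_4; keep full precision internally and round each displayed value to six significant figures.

∫_2^9 x^6 dx evaluates to 683263.
Endpoint term: (f(2) + f(9))/2 = (64.0000 + 531441)/2 = 265752.
So far: 949016.
Order-1 term: 1/12 · (354294 − 192.000) = 29508.5.
Running total after k=1: 978524.
Order-2 term: −1/720 · (87480.0 − 960.000) = -120.167.
Running total after k=2: 978404.
Order-3 term: 1/30240 · (6480.00 − 1440.00) = 0.166667.
Running total after k=3: 978404.
Order-4 term: −1/1209600 · (0.00000 − 0.00000) = 0.00000.

S_4 ≈ 978404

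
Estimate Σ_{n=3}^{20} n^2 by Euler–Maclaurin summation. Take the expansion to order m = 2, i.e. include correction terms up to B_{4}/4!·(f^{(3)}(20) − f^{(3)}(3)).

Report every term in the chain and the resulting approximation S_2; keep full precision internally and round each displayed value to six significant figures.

The integral term ∫_3^20 x^2 dx = 2657.67.
Boundary: ½(f(3) + f(20)) = ½(9.00000 + 400.000) = 204.500.
So far: 2862.17.
k=1: B_{2}/(2)! × [f^{(1)}(20) − f^{(1)}(3)] = 1/12 × (40.0000 − 6.00000) = 2.83333.
Partial sum through k=1: 2865.00.
k=2: B_{4}/(4)! × [f^{(3)}(20) − f^{(3)}(3)] = −1/720 × (0.00000 − 0.00000) = 0.00000.

S_2 ≈ 2865.00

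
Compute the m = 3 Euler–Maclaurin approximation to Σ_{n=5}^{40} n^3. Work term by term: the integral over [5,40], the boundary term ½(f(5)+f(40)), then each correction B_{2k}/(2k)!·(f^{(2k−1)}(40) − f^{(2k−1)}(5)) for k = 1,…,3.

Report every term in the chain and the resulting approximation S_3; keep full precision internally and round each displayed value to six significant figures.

The integral term ∫_5^40 x^3 dx = 639844.
½[f(5) + f(40)] = ½[125.000 + 64000.0] = 32062.5.
So far: 671906.
Correction k=1: B_{2}/2! · (f^{(1)}(40) − f^{(1)}(5)) = 1/12 · (4800.00 − 75.0000) = 393.750.
Partial sum through k=1: 672300.
Correction k=2: B_{4}/4! · (f^{(3)}(40) − f^{(3)}(5)) = −1/720 · (6.00000 − 6.00000) = 0.00000.
Partial sum through k=2: 672300.
Correction k=3: B_{6}/6! · (f^{(5)}(40) − f^{(5)}(5)) = 1/30240 · (0.00000 − 0.00000) = 0.00000.

S_3 ≈ 672300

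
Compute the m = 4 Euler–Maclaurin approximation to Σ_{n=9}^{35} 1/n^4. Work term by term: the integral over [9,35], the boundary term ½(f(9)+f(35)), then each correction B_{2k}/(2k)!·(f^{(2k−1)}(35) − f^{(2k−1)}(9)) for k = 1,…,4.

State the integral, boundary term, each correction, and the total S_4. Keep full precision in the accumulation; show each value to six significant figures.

S_4 ≈ 0.000531618

The integral term ∫_9^35 1/x^4 dx = 0.000449473.
Boundary: ½(f(9) + f(35)) = ½(0.000152416 + 6.66389e-07) = 7.65411e-05.
Running total after boundary: 0.000526014.
k=1: B_{2}/(2)! × [f^{(1)}(35) − f^{(1)}(9)] = 1/12 × (-7.61587e-08 − (-6.77404e-05)) = 5.63868e-06.
After k=1: 0.000531653.
k=2: B_{4}/(4)! × [f^{(3)}(35) − f^{(3)}(9)] = −1/720 × (-1.86511e-09 − (-2.50890e-05)) = -3.48433e-08.
After k=2: 0.000531618.
k=3: B_{6}/(6)! × [f^{(5)}(35) − f^{(5)}(9)] = 1/30240 × (-8.52623e-11 − (-1.73455e-05)) = 5.73592e-10.
After k=3: 0.000531618.
k=4: B_{8}/(8)! × [f^{(7)}(35) − f^{(7)}(9)] = −1/1209600 × (-6.26417e-12 − (-1.92728e-05)) = -1.59332e-11.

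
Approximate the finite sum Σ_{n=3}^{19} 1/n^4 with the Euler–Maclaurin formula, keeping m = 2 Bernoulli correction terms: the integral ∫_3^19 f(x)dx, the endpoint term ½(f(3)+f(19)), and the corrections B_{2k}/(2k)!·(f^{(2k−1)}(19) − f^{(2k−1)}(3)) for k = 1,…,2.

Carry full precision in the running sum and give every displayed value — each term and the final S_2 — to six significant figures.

S_2 ≈ 0.0197692

Integral: ∫_3^19 1/x^4 dx = 0.0122971.
Boundary: ½(f(3) + f(19)) = ½(0.0123457 + 7.67336e-06) = 0.00617668.
Running total after boundary: 0.0184738.
k=1: B_{2}/(2)! × [f^{(1)}(19) − f^{(1)}(3)] = 1/12 × (-1.61544e-06 − (-0.0164609)) = 0.00137161.
After k=1: 0.0198454.
k=2: B_{4}/(4)! × [f^{(3)}(19) − f^{(3)}(3)] = −1/720 × (-1.34247e-07 − (-0.0548697)) = -7.62077e-05.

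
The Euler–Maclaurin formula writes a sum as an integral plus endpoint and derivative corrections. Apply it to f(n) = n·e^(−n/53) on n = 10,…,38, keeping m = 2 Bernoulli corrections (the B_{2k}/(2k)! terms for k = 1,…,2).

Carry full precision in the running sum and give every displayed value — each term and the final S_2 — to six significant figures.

∫_10^38 x·e^(−x/53) dx evaluates to 410.162.
Endpoint term: (f(10) + f(38))/2 = (8.28052 + 18.5525)/2 = 13.4165.
So far: 423.578.
Correction k=1: B_{2}/2! · (f^{(1)}(38) − f^{(1)}(10)) = 1/12 · (0.138177 − 0.671816) = -0.0444699.
After k=1: 423.534.
Correction k=2: B_{4}/4! · (f^{(3)}(38) − f^{(3)}(10)) = −1/720 · (0.000396805 − 0.000828736) = 5.99905e-07.

S_2 ≈ 423.534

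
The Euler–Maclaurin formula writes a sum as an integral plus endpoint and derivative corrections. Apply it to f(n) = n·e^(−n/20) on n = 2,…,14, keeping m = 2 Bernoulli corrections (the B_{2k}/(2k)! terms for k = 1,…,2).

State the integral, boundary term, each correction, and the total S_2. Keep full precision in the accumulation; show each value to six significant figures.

S_2 ≈ 64.7759

The integral term ∫_2^14 x·e^(−x/20) dx = 60.4505.
Boundary: ½(f(2) + f(14)) = ½(1.80967 + 6.95219) = 4.38093.
So far: 64.8314.
Correction k=1: B_{2}/2! · (f^{(1)}(14) − f^{(1)}(2)) = 1/12 · (0.148976 − 0.814354) = -0.0554482.
After k=1: 64.7759.
Correction k=2: B_{4}/4! · (f^{(3)}(14) − f^{(3)}(2)) = −1/720 · (0.00285537 − 0.00656007) = 5.14542e-06.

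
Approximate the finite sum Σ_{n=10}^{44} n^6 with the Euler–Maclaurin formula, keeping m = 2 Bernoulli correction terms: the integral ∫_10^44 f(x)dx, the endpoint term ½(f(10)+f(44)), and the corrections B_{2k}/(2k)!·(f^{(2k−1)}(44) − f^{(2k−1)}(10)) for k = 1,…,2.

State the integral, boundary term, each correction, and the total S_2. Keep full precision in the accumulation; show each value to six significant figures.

The integral term ∫_10^44 x^6 dx = 4.56097e+10.
Endpoint term: (f(10) + f(44))/2 = (1.00000e+06 + 7.25631e+09)/2 = 3.62866e+09.
Integral + boundary = 4.92383e+10.
k=1: B_{2}/(2)! × [f^{(1)}(44) − f^{(1)}(10)] = 1/12 × (9.89497e+08 − 600000) = 8.24081e+07.
After k=1: 4.93208e+10.
k=2: B_{4}/(4)! × [f^{(3)}(44) − f^{(3)}(10)] = −1/720 × (1.02221e+07 − 120000) = -14030.7.

S_2 ≈ 4.93207e+10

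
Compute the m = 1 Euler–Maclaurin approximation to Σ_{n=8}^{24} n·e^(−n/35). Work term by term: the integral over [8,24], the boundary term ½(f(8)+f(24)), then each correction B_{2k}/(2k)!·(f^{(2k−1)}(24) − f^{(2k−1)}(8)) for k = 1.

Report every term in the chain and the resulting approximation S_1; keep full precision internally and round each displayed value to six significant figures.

The integral term ∫_8^24 x·e^(−x/35) dx = 157.279.
Endpoint term: (f(8) + f(24))/2 = (6.36536 + 12.0895)/2 = 9.22744.
Integral + boundary = 166.507.
k=1: B_{2}/(2)! × [f^{(1)}(24) − f^{(1)}(8)] = 1/12 × (0.158315 − 0.613802) = -0.0379572.

S_1 ≈ 166.469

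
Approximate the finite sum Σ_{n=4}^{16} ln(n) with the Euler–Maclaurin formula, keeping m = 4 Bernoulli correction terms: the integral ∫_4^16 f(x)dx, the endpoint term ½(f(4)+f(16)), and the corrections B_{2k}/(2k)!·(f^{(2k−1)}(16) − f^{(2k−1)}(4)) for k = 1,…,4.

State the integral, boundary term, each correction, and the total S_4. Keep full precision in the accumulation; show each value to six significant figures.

Integral: ∫_4^16 ln(x) dx = 26.8162.
Boundary: ½(f(4) + f(16)) = ½(1.38629 + 2.77259) = 2.07944.
So far: 28.8957.
Order-1 term: 1/12 · (0.0625000 − 0.250000) = -0.0156250.
After k=1: 28.8801.
Order-2 term: −1/720 · (0.000488281 − 0.0312500) = 4.27246e-05.
After k=2: 28.8801.
Order-3 term: 1/30240 · (2.28882e-05 − 0.0234375) = -7.74293e-07.
After k=3: 28.8801.
Order-4 term: −1/1209600 · (2.68221e-06 − 0.0439453) = 3.63282e-08.

S_4 ≈ 28.8801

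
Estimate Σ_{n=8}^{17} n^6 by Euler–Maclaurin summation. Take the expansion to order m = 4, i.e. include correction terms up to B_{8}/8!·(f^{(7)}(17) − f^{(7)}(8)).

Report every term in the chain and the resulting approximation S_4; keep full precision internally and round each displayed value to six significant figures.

The integral term ∫_8^17 x^6 dx = 5.83202e+07.
Endpoint term: (f(8) + f(17))/2 = (262144 + 2.41376e+07)/2 = 1.21999e+07.
So far: 7.05201e+07.
Correction k=1: B_{2}/2! · (f^{(1)}(17) − f^{(1)}(8)) = 1/12 · (8.51914e+06 − 196608) = 693544.
Running total after k=1: 7.12136e+07.
Correction k=2: B_{4}/4! · (f^{(3)}(17) − f^{(3)}(8)) = −1/720 · (589560 − 61440.0) = -733.500.
Running total after k=2: 7.12129e+07.
Correction k=3: B_{6}/6! · (f^{(5)}(17) − f^{(5)}(8)) = 1/30240 · (12240.0 − 5760.00) = 0.214286.
Running total after k=3: 7.12129e+07.
Correction k=4: B_{8}/8! · (f^{(7)}(17) − f^{(7)}(8)) = −1/1209600 · (0.00000 − 0.00000) = 0.00000.

S_4 ≈ 7.12129e+07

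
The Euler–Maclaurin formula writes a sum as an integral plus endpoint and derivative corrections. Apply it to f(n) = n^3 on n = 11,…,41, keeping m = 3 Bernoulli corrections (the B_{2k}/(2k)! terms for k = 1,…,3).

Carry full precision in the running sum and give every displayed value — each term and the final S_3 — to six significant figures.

S_3 ≈ 738296

The integral term ∫_11^41 x^3 dx = 702780.
Endpoint term: (f(11) + f(41))/2 = (1331.00 + 68921.0)/2 = 35126.0.
Running total after boundary: 737906.
Order-1 term: 1/12 · (5043.00 − 363.000) = 390.000.
Running total after k=1: 738296.
Order-2 term: −1/720 · (6.00000 − 6.00000) = 0.00000.
Running total after k=2: 738296.
Order-3 term: 1/30240 · (0.00000 − 0.00000) = 0.00000.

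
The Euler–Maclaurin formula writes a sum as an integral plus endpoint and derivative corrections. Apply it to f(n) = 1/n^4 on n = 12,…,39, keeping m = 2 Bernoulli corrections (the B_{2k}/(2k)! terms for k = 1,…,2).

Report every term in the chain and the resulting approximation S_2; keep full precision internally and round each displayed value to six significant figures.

The integral term ∫_12^39 1/x^4 dx = 0.000187282.
Boundary: ½(f(12) + f(39)) = ½(4.82253e-05 + 4.32257e-07) = 2.43288e-05.
Integral + boundary = 0.000211611.
Correction k=1: B_{2}/2! · (f^{(1)}(39) − f^{(1)}(12)) = 1/12 · (-4.43340e-08 − (-1.60751e-05)) = 1.33590e-06.
Partial sum through k=1: 0.000212947.
Correction k=2: B_{4}/4! · (f^{(3)}(39) − f^{(3)}(12)) = −1/720 · (-8.74438e-10 − (-3.34898e-06)) = -4.65015e-09.

S_2 ≈ 0.000212942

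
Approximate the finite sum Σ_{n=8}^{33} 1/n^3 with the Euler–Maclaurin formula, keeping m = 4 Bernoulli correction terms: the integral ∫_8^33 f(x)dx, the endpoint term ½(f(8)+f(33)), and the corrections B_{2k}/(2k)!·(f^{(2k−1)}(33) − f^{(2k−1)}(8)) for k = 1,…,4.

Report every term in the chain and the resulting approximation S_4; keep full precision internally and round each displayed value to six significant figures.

S_4 ≈ 0.00840435

Integral: ∫_8^33 1/x^3 dx = 0.00735336.
Endpoint term: (f(8) + f(33))/2 = (0.00195312 + 2.78265e-05)/2 = 0.000990476.
Running total after boundary: 0.00834384.
Correction k=1: B_{2}/2! · (f^{(1)}(33) − f^{(1)}(8)) = 1/12 · (-2.52968e-06 − (-0.000732422)) = 6.08243e-05.
Running total after k=1: 0.00840466.
Correction k=2: B_{4}/4! · (f^{(3)}(33) − f^{(3)}(8)) = −1/720 · (-4.64588e-08 − (-0.000228882)) = -3.17827e-07.
Running total after k=2: 0.00840435.
Correction k=3: B_{6}/6! · (f^{(5)}(33) − f^{(5)}(8)) = 1/30240 · (-1.79180e-09 − (-0.000150204)) = 4.96699e-09.
Running total after k=3: 0.00840435.
Correction k=4: B_{8}/8! · (f^{(7)}(33) − f^{(7)}(8)) = −1/1209600 · (-1.18466e-10 − (-0.000168979)) = -1.39698e-10.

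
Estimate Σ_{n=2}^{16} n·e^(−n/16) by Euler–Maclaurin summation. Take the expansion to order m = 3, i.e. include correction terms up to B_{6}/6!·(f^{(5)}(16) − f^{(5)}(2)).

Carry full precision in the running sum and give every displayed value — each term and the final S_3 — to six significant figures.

S_3 ≈ 69.5660

∫_2^16 x·e^(−x/16) dx evaluates to 65.8048.
Endpoint term: (f(2) + f(16))/2 = (1.76499 + 5.88607)/2 = 3.82553.
Integral + boundary = 69.6304.
Correction k=1: B_{2}/2! · (f^{(1)}(16) − f^{(1)}(2)) = 1/12 · (0.00000 − 0.772185) = -0.0643487.
After k=1: 69.5660.
Correction k=2: B_{4}/4! · (f^{(3)}(16) − f^{(3)}(2)) = −1/720 · (0.00287406 − 0.00991085) = 9.77333e-06.
After k=2: 69.5660.
Correction k=3: B_{6}/6! · (f^{(5)}(16) − f^{(5)}(2)) = 1/30240 · (2.24536e-05 − 6.56459e-05) = -1.42832e-09.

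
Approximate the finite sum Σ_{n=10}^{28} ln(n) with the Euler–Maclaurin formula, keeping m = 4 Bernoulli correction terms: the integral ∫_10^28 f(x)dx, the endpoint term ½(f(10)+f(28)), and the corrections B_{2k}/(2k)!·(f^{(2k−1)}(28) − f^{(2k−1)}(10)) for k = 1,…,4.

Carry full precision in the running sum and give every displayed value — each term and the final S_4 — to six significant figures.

S_4 ≈ 55.0879

∫_10^28 ln(x) dx evaluates to 52.2759.
Endpoint term: (f(10) + f(28))/2 = (2.30259 + 3.33220)/2 = 2.81739.
So far: 55.0933.
Correction k=1: B_{2}/2! · (f^{(1)}(28) − f^{(1)}(10)) = 1/12 · (0.0357143 − 0.100000) = -0.00535714.
After k=1: 55.0879.
Correction k=2: B_{4}/4! · (f^{(3)}(28) − f^{(3)}(10)) = −1/720 · (9.11079e-05 − 0.00200000) = 2.65124e-06.
After k=2: 55.0879.
Correction k=3: B_{6}/6! · (f^{(5)}(28) − f^{(5)}(10)) = 1/30240 · (1.39451e-06 − 0.000240000) = -7.89039e-09.
After k=3: 55.0879.
Correction k=4: B_{8}/8! · (f^{(7)}(28) − f^{(7)}(10)) = −1/1209600 · (5.33613e-08 − 7.20000e-05) = 5.94797e-11.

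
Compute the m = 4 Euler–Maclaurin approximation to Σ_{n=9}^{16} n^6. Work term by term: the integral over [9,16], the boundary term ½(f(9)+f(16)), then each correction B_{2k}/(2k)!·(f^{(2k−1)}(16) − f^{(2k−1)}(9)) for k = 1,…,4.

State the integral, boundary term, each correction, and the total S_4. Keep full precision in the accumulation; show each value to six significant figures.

S_4 ≈ 4.68132e+07

Integral: ∫_9^16 x^6 dx = 3.76646e+07.
Endpoint term: (f(9) + f(16))/2 = (531441 + 1.67772e+07)/2 = 8.65433e+06.
Integral + boundary = 4.63190e+07.
Correction k=1: B_{2}/2! · (f^{(1)}(16) − f^{(1)}(9)) = 1/12 · (6.29146e+06 − 354294) = 494764.
After k=1: 4.68137e+07.
Correction k=2: B_{4}/4! · (f^{(3)}(16) − f^{(3)}(9)) = −1/720 · (491520 − 87480.0) = -561.167.
After k=2: 4.68132e+07.
Correction k=3: B_{6}/6! · (f^{(5)}(16) − f^{(5)}(9)) = 1/30240 · (11520.0 − 6480.00) = 0.166667.
After k=3: 4.68132e+07.
Correction k=4: B_{8}/8! · (f^{(7)}(16) − f^{(7)}(9)) = −1/1209600 · (0.00000 − 0.00000) = 0.00000.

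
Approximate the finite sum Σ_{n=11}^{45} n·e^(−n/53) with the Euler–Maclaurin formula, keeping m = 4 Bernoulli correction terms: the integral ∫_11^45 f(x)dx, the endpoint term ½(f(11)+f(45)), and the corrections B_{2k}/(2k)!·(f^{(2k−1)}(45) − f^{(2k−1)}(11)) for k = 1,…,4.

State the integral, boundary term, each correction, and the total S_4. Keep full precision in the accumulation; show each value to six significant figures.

Integral: ∫_11^45 x·e^(−x/53) dx = 534.166.
½[f(11) + f(45)] = ½[8.93832 + 19.2518] = 14.0951.
Running total after boundary: 548.261.
Correction k=1: B_{2}/2! · (f^{(1)}(45) − f^{(1)}(11)) = 1/12 · (0.0645764 − 0.643927) = -0.0482792.
Running total after k=1: 548.212.
Correction k=2: B_{4}/4! · (f^{(3)}(45) − f^{(3)}(11)) = −1/720 · (0.000327595 − 0.000807788) = 6.66936e-07.
Running total after k=2: 548.212.
Correction k=3: B_{6}/6! · (f^{(5)}(45) − f^{(5)}(11)) = 1/30240 · (2.25062e-07 − 4.93535e-07) = -8.87806e-12.
Running total after k=3: 548.212.
Correction k=4: B_{8}/8! · (f^{(7)}(45) − f^{(7)}(11)) = −1/1209600 · (1.18726e-10 − 2.49020e-10) = 1.07717e-16.

S_4 ≈ 548.212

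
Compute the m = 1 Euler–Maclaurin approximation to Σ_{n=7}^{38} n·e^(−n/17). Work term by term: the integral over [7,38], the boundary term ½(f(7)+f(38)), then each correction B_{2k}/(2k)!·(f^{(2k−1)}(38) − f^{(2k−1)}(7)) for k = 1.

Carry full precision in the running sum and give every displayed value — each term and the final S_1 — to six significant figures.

Integral: ∫_7^38 x·e^(−x/17) dx = 170.284.
½[f(7) + f(38)] = ½[4.63736 + 4.06451] = 4.35093.
Integral + boundary = 174.635.
k=1: B_{2}/(2)! × [f^{(1)}(38) − f^{(1)}(7)] = 1/12 × (-0.132128 − 0.389694) = -0.0434852.

S_1 ≈ 174.591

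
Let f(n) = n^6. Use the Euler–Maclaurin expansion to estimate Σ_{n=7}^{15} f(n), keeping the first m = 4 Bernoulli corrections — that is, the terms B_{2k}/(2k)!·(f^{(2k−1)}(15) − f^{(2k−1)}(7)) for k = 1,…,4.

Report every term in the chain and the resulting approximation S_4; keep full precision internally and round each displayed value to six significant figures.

S_4 ≈ 3.04157e+07

The integral term ∫_7^15 x^6 dx = 2.42908e+07.
Boundary: ½(f(7) + f(15)) = ½(117649 + 1.13906e+07) = 5.75414e+06.
Integral + boundary = 3.00450e+07.
k=1: B_{2}/(2)! × [f^{(1)}(15) − f^{(1)}(7)] = 1/12 × (4.55625e+06 − 100842) = 371284.
After k=1: 3.04163e+07.
k=2: B_{4}/(4)! × [f^{(3)}(15) − f^{(3)}(7)] = −1/720 × (405000 − 41160.0) = -505.333.
After k=2: 3.04157e+07.
k=3: B_{6}/(6)! × [f^{(5)}(15) − f^{(5)}(7)] = 1/30240 × (10800.0 − 5040.00) = 0.190476.
After k=3: 3.04157e+07.
k=4: B_{8}/(8)! × [f^{(7)}(15) − f^{(7)}(7)] = −1/1209600 × (0.00000 − 0.00000) = 0.00000.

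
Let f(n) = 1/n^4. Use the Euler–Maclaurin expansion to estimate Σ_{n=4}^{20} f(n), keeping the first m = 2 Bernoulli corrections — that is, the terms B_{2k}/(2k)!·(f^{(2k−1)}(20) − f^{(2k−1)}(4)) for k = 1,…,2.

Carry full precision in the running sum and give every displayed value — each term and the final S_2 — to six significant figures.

S_2 ≈ 0.00743816

∫_4^20 1/x^4 dx evaluates to 0.00516667.
Endpoint term: (f(4) + f(20))/2 = (0.00390625 + 6.25000e-06)/2 = 0.00195625.
Running total after boundary: 0.00712292.
Order-1 term: 1/12 · (-1.25000e-06 − (-0.00390625)) = 0.000325417.
Running total after k=1: 0.00744833.
Order-2 term: −1/720 · (-9.37500e-08 − (-0.00732422)) = -1.01724e-05.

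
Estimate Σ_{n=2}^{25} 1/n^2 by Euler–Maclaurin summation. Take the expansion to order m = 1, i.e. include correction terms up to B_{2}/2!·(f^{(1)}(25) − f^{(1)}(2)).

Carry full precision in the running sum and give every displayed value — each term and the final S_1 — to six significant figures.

∫_2^25 1/x^2 dx evaluates to 0.460000.
½[f(2) + f(25)] = ½[0.250000 + 0.00160000] = 0.125800.
So far: 0.585800.
k=1: B_{2}/(2)! × [f^{(1)}(25) − f^{(1)}(2)] = 1/12 × (-0.000128000 − (-0.250000)) = 0.0208227.

S_1 ≈ 0.606623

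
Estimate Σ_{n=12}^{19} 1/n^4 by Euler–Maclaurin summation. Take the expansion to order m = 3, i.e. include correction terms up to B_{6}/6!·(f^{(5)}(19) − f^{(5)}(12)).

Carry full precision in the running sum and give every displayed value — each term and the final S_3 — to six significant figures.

S_3 ≈ 0.000173453

The integral term ∫_12^19 1/x^4 dx = 0.000144303.
Boundary: ½(f(12) + f(19)) = ½(4.82253e-05 + 7.67336e-06) = 2.79493e-05.
Integral + boundary = 0.000172253.
Correction k=1: B_{2}/2! · (f^{(1)}(19) − f^{(1)}(12)) = 1/12 · (-1.61544e-06 − (-1.60751e-05)) = 1.20497e-06.
Running total after k=1: 0.000173458.
Correction k=2: B_{4}/4! · (f^{(3)}(19) − f^{(3)}(12)) = −1/720 · (-1.34247e-07 − (-3.34898e-06)) = -4.46491e-09.
Running total after k=2: 0.000173453.
Correction k=3: B_{6}/6! · (f^{(5)}(19) − f^{(5)}(12)) = 1/30240 · (-2.08251e-08 − (-1.30238e-06)) = 4.23795e-11.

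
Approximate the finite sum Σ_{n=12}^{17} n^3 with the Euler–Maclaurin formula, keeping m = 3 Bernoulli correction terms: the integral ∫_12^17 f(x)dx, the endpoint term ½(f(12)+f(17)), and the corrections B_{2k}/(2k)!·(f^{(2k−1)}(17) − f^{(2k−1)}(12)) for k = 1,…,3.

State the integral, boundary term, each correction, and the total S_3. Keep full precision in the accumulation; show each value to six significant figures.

S_3 ≈ 19053.0

The integral term ∫_12^17 x^3 dx = 15696.2.
Endpoint term: (f(12) + f(17))/2 = (1728.00 + 4913.00)/2 = 3320.50.
Running total after boundary: 19016.8.
k=1: B_{2}/(2)! × [f^{(1)}(17) − f^{(1)}(12)] = 1/12 × (867.000 − 432.000) = 36.2500.
Partial sum through k=1: 19053.0.
k=2: B_{4}/(4)! × [f^{(3)}(17) − f^{(3)}(12)] = −1/720 × (6.00000 − 6.00000) = 0.00000.
Partial sum through k=2: 19053.0.
k=3: B_{6}/(6)! × [f^{(5)}(17) − f^{(5)}(12)] = 1/30240 × (0.00000 − 0.00000) = 0.00000.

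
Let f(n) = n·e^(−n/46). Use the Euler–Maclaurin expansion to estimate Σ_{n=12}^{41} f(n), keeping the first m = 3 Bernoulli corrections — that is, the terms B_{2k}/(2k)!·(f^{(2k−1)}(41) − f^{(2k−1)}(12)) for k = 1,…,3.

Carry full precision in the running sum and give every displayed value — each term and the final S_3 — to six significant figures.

∫_12^41 x·e^(−x/46) dx evaluates to 414.075.
Boundary: ½(f(12) + f(41)) = ½(9.24458 + 16.8149) = 13.0298.
So far: 427.105.
Correction k=1: B_{2}/2! · (f^{(1)}(41) − f^{(1)}(12)) = 1/12 · (0.0445783 − 0.569412) = -0.0437362.
After k=1: 427.061.
Correction k=2: B_{4}/4! · (f^{(3)}(41) − f^{(3)}(12)) = −1/720 · (0.000408705 − 0.000997247) = 8.17420e-07.
After k=2: 427.061.
Correction k=3: B_{6}/6! · (f^{(5)}(41) − f^{(5)}(12)) = 1/30240 · (3.76343e-07 − 8.15405e-07) = -1.45192e-11.

S_3 ≈ 427.061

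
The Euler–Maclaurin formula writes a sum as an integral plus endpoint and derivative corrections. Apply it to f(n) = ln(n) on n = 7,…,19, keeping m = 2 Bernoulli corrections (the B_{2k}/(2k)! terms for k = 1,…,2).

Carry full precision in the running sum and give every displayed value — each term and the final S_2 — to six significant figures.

Integral: ∫_7^19 ln(x) dx = 30.3230.
Boundary: ½(f(7) + f(19)) = ½(1.94591 + 2.94444) = 2.44517.
So far: 32.7681.
k=1: B_{2}/(2)! × [f^{(1)}(19) − f^{(1)}(7)] = 1/12 × (0.0526316 − 0.142857) = -0.00751880.
Partial sum through k=1: 32.7606.
k=2: B_{4}/(4)! × [f^{(3)}(19) − f^{(3)}(7)] = −1/720 × (0.000291588 − 0.00583090) = 7.69349e-06.

S_2 ≈ 32.7606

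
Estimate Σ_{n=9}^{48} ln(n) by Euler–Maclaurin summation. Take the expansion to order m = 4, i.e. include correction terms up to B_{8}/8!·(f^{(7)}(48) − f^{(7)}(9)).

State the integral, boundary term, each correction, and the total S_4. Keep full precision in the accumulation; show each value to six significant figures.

S_4 ≈ 130.069

∫_9^48 ln(x) dx evaluates to 127.043.
½[f(9) + f(48)] = ½[2.19722 + 3.87120] = 3.03421.
Running total after boundary: 130.077.
k=1: B_{2}/(2)! × [f^{(1)}(48) − f^{(1)}(9)] = 1/12 × (0.0208333 − 0.111111) = -0.00752315.
Running total after k=1: 130.069.
k=2: B_{4}/(4)! × [f^{(3)}(48) − f^{(3)}(9)] = −1/720 × (1.80845e-05 − 0.00274348) = 3.78528e-06.
Running total after k=2: 130.069.
k=3: B_{6}/(6)! × [f^{(5)}(48) − f^{(5)}(9)] = 1/30240 × (9.41901e-08 − 0.000406442) = -1.34374e-08.
Running total after k=3: 130.069.
k=4: B_{8}/(8)! × [f^{(7)}(48) − f^{(7)}(9)] = −1/1209600 × (1.22643e-09 − 0.000150534) = 1.24448e-10.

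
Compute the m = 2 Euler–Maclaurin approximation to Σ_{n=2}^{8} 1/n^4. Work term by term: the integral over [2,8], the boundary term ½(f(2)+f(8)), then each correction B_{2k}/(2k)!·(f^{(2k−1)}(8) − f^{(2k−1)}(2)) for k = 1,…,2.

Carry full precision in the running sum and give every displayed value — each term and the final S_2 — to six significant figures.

∫_2^8 1/x^4 dx evaluates to 0.0410156.
Endpoint term: (f(2) + f(8))/2 = (0.0625000 + 0.000244141)/2 = 0.0313721.
Integral + boundary = 0.0723877.
Correction k=1: B_{2}/2! · (f^{(1)}(8) − f^{(1)}(2)) = 1/12 · (-0.000122070 − (-0.125000)) = 0.0104065.
Running total after k=1: 0.0827942.
Correction k=2: B_{4}/4! · (f^{(3)}(8) − f^{(3)}(2)) = −1/720 · (-5.72205e-05 − (-0.937500)) = -0.00130200.

S_2 ≈ 0.0814922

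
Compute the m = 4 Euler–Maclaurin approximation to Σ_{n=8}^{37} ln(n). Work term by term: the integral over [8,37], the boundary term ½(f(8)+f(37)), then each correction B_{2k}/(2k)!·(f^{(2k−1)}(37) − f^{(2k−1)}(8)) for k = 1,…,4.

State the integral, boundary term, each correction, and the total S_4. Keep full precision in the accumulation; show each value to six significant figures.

S_4 ≈ 90.8055

Integral: ∫_8^37 ln(x) dx = 87.9684.
Endpoint term: (f(8) + f(37))/2 = (2.07944 + 3.61092)/2 = 2.84518.
Running total after boundary: 90.8136.
Order-1 term: 1/12 · (0.0270270 − 0.125000) = -0.00816441.
Partial sum through k=1: 90.8054.
Order-2 term: −1/720 · (3.94843e-05 − 0.00390625) = 5.37051e-06.
Partial sum through k=2: 90.8055.
Order-3 term: 1/30240 · (3.46101e-07 − 0.000732422) = -2.42089e-08.
Partial sum through k=3: 90.8055.
Order-4 term: −1/1209600 · (7.58439e-09 − 0.000343323) = 2.83825e-10.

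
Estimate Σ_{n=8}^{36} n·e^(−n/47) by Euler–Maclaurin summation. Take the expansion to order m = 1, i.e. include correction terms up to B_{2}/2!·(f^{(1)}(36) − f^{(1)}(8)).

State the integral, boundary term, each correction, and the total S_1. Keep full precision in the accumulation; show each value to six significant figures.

S_1 ≈ 378.572

∫_8^36 x·e^(−x/47) dx evaluates to 366.879.
Endpoint term: (f(8) + f(36))/2 = (6.74788 + 16.7360)/2 = 11.7419.
Running total after boundary: 378.621.
Correction k=1: B_{2}/2! · (f^{(1)}(36) − f^{(1)}(8)) = 1/12 · (0.108804 − 0.699913) = -0.0492591.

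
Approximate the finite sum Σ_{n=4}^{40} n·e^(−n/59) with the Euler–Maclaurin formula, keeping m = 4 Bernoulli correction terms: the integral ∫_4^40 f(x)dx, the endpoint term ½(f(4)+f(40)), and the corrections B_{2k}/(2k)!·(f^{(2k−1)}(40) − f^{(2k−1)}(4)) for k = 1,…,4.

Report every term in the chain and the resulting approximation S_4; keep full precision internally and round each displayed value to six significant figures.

The integral term ∫_4^40 x·e^(−x/59) dx = 508.178.
Endpoint term: (f(4) + f(40))/2 = (3.73780 + 20.3059)/2 = 12.0219.
So far: 520.200.
Correction k=1: B_{2}/2! · (f^{(1)}(40) − f^{(1)}(4)) = 1/12 · (0.163480 − 0.871098) = -0.0589682.
After k=1: 520.141.
Correction k=2: B_{4}/4! · (f^{(3)}(40) − f^{(3)}(4)) = −1/720 · (0.000338632 − 0.000787130) = 6.22914e-07.
After k=2: 520.141.
Correction k=3: B_{6}/6! · (f^{(5)}(40) − f^{(5)}(4)) = 1/30240 · (1.81069e-07 − 3.80355e-07) = -6.59016e-12.
After k=3: 520.141.
Correction k=4: B_{8}/8! · (f^{(7)}(40) − f^{(7)}(4)) = −1/1209600 · (7.60865e-11 − 1.53573e-10) = 6.40598e-17.

S_4 ≈ 520.141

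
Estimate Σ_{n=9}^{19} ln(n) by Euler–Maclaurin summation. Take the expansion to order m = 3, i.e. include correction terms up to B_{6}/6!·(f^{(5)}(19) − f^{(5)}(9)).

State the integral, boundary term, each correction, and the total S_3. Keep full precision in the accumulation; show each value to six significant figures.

S_3 ≈ 28.7353

The integral term ∫_9^19 ln(x) dx = 26.1693.
Boundary: ½(f(9) + f(19)) = ½(2.19722 + 2.94444) = 2.57083.
So far: 28.7402.
Correction k=1: B_{2}/2! · (f^{(1)}(19) − f^{(1)}(9)) = 1/12 · (0.0526316 − 0.111111) = -0.00487329.
After k=1: 28.7353.
Correction k=2: B_{4}/4! · (f^{(3)}(19) − f^{(3)}(9)) = −1/720 · (0.000291588 − 0.00274348) = 3.40541e-06.
After k=2: 28.7353.
Correction k=3: B_{6}/6! · (f^{(5)}(19) − f^{(5)}(9)) = 1/30240 · (9.69267e-06 − 0.000406442) = -1.31200e-08.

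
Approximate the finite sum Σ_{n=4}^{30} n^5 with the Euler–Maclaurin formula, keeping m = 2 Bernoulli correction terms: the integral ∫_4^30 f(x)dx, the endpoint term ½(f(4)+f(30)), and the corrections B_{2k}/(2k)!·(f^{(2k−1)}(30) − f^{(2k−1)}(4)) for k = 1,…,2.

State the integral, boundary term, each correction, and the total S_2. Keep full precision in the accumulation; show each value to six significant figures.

S_2 ≈ 1.33987e+08

Integral: ∫_4^30 x^5 dx = 1.21499e+08.
Endpoint term: (f(4) + f(30))/2 = (1024.00 + 2.43000e+07)/2 = 1.21505e+07.
So far: 1.33650e+08.
Correction k=1: B_{2}/2! · (f^{(1)}(30) − f^{(1)}(4)) = 1/12 · (4.05000e+06 − 1280.00) = 337393.
After k=1: 1.33987e+08.
Correction k=2: B_{4}/4! · (f^{(3)}(30) − f^{(3)}(4)) = −1/720 · (54000.0 − 960.000) = -73.6667.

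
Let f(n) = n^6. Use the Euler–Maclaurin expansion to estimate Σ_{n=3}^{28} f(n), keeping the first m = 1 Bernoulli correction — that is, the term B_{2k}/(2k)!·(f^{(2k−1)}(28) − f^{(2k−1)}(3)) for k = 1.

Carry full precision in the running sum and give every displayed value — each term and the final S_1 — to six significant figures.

∫_3^28 x^6 dx evaluates to 1.92756e+09.
Endpoint term: (f(3) + f(28))/2 = (729.000 + 4.81890e+08)/2 = 2.40946e+08.
Integral + boundary = 2.16851e+09.
Correction k=1: B_{2}/2! · (f^{(1)}(28) − f^{(1)}(3)) = 1/12 · (1.03262e+08 − 1458.00) = 8.60506e+06.

S_1 ≈ 2.17711e+09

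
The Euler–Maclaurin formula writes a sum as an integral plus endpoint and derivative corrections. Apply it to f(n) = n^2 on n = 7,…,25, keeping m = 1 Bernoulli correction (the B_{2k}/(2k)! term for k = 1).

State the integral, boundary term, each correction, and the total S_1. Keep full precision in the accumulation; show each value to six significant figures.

S_1 ≈ 5434.00

The integral term ∫_7^25 x^2 dx = 5094.00.
Endpoint term: (f(7) + f(25))/2 = (49.0000 + 625.000)/2 = 337.000.
Running total after boundary: 5431.00.
k=1: B_{2}/(2)! × [f^{(1)}(25) − f^{(1)}(7)] = 1/12 × (50.0000 − 14.0000) = 3.00000.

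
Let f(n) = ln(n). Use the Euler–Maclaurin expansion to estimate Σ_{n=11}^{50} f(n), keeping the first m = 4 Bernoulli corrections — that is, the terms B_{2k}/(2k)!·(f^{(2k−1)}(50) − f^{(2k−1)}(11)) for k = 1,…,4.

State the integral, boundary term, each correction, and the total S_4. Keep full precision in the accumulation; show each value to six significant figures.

S_4 ≈ 133.373

The integral term ∫_11^50 ln(x) dx = 130.224.
Endpoint term: (f(11) + f(50))/2 = (2.39790 + 3.91202)/2 = 3.15496.
So far: 133.379.
Correction k=1: B_{2}/2! · (f^{(1)}(50) − f^{(1)}(11)) = 1/12 · (0.0200000 − 0.0909091) = -0.00590909.
Running total after k=1: 133.373.
Correction k=2: B_{4}/4! · (f^{(3)}(50) − f^{(3)}(11)) = −1/720 · (1.60000e-05 − 0.00150263) = 2.06476e-06.
Running total after k=2: 133.373.
Correction k=3: B_{6}/6! · (f^{(5)}(50) − f^{(5)}(11)) = 1/30240 · (7.68000e-08 − 0.000149021) = -4.92541e-09.
Running total after k=3: 133.373.
Correction k=4: B_{8}/8! · (f^{(7)}(50) − f^{(7)}(11)) = −1/1209600 · (9.21600e-10 − 3.69474e-05) = 3.05444e-11.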